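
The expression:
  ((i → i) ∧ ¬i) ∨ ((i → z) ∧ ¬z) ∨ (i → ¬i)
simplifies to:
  ¬i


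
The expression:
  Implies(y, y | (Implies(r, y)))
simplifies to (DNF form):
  True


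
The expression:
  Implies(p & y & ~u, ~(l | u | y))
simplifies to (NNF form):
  u | ~p | ~y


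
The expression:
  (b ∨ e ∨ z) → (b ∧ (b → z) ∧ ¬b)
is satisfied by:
  {e: False, z: False, b: False}


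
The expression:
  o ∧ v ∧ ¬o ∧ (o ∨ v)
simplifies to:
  False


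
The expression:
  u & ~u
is never true.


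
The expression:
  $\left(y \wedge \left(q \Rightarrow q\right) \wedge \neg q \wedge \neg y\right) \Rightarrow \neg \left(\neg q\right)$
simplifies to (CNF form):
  $\text{True}$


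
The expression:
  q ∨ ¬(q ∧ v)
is always true.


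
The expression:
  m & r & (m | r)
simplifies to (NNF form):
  m & r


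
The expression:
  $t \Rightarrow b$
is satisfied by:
  {b: True, t: False}
  {t: False, b: False}
  {t: True, b: True}


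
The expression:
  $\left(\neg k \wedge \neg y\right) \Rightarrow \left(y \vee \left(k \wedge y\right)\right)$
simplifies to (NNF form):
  $k \vee y$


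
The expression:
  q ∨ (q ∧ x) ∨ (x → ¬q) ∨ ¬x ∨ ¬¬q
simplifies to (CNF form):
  True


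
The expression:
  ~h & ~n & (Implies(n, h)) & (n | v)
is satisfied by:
  {v: True, n: False, h: False}


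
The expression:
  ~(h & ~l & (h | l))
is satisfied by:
  {l: True, h: False}
  {h: False, l: False}
  {h: True, l: True}


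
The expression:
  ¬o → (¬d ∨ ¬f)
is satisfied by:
  {o: True, d: False, f: False}
  {o: False, d: False, f: False}
  {f: True, o: True, d: False}
  {f: True, o: False, d: False}
  {d: True, o: True, f: False}
  {d: True, o: False, f: False}
  {d: True, f: True, o: True}


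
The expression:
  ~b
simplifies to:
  ~b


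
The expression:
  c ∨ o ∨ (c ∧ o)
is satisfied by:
  {o: True, c: True}
  {o: True, c: False}
  {c: True, o: False}


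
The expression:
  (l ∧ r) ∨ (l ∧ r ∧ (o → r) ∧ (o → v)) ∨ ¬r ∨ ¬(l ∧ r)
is always true.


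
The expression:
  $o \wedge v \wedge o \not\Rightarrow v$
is never true.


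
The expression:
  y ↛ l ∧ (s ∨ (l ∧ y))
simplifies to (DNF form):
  s ∧ y ∧ ¬l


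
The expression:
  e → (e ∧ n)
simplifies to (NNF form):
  n ∨ ¬e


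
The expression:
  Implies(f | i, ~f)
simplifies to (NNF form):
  ~f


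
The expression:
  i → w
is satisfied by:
  {w: True, i: False}
  {i: False, w: False}
  {i: True, w: True}


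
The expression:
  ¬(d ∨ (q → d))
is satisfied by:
  {q: True, d: False}


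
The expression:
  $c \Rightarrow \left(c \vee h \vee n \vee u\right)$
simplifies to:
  $\text{True}$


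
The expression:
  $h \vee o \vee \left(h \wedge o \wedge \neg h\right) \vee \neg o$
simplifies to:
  $\text{True}$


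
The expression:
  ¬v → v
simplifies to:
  v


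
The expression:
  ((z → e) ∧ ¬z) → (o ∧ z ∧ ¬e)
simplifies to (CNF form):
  z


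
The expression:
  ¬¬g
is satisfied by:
  {g: True}


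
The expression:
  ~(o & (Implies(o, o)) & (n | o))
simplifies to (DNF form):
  ~o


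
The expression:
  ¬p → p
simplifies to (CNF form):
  p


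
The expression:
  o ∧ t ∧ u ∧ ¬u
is never true.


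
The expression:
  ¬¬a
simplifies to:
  a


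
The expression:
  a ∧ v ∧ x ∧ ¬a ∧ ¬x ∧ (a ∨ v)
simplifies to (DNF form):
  False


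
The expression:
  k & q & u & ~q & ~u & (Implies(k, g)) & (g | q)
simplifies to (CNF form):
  False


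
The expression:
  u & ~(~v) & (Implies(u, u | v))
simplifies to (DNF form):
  u & v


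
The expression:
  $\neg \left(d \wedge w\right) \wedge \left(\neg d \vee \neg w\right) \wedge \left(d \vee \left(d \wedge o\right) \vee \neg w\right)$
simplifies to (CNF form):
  $\neg w$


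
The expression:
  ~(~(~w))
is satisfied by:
  {w: False}


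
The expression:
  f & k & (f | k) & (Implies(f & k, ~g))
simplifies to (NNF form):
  f & k & ~g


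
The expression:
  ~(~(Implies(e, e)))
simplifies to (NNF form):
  True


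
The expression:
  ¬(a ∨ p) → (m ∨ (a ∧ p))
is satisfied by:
  {a: True, m: True, p: True}
  {a: True, m: True, p: False}
  {a: True, p: True, m: False}
  {a: True, p: False, m: False}
  {m: True, p: True, a: False}
  {m: True, p: False, a: False}
  {p: True, m: False, a: False}


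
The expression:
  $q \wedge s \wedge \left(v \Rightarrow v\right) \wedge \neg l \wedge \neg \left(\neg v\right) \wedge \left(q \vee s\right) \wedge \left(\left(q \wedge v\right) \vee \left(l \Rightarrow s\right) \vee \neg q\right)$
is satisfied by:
  {s: True, q: True, v: True, l: False}


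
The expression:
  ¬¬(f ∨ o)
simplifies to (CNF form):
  f ∨ o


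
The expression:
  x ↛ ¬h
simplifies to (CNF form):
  h ∧ x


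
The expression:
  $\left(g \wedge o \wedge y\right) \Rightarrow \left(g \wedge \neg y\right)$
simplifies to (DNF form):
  $\neg g \vee \neg o \vee \neg y$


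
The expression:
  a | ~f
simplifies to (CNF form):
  a | ~f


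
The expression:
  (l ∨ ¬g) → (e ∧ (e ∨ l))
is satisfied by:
  {g: True, e: True, l: False}
  {e: True, l: False, g: False}
  {g: True, e: True, l: True}
  {e: True, l: True, g: False}
  {g: True, l: False, e: False}


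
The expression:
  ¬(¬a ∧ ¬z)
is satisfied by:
  {a: True, z: True}
  {a: True, z: False}
  {z: True, a: False}


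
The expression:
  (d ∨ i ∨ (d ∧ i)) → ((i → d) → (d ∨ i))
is always true.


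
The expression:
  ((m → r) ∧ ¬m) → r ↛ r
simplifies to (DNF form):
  m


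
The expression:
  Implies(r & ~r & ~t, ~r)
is always true.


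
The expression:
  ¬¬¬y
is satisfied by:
  {y: False}


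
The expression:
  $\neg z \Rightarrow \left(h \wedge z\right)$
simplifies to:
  $z$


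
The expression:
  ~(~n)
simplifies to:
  n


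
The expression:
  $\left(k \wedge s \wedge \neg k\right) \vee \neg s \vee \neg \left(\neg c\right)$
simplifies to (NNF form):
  $c \vee \neg s$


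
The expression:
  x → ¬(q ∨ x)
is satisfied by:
  {x: False}


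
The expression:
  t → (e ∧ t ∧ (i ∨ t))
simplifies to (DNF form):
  e ∨ ¬t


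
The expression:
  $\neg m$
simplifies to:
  $\neg m$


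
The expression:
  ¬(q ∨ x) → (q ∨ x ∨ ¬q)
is always true.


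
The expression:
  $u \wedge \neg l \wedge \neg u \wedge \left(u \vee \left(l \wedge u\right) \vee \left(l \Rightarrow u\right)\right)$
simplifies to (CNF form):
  $\text{False}$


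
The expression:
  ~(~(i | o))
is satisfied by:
  {i: True, o: True}
  {i: True, o: False}
  {o: True, i: False}


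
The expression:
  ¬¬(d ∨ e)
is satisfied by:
  {d: True, e: True}
  {d: True, e: False}
  {e: True, d: False}


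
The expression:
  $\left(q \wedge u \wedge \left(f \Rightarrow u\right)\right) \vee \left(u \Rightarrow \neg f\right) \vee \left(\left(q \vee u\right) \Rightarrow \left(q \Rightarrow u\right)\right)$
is always true.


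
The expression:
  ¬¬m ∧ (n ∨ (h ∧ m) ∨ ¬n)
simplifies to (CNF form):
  m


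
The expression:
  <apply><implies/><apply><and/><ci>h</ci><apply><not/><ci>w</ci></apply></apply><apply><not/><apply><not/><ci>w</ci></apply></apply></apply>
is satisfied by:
  {w: True, h: False}
  {h: False, w: False}
  {h: True, w: True}


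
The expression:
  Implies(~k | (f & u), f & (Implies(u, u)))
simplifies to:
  f | k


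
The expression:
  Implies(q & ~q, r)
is always true.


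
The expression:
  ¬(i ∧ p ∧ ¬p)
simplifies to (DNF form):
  True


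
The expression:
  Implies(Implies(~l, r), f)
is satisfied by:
  {f: True, l: False, r: False}
  {r: True, f: True, l: False}
  {f: True, l: True, r: False}
  {r: True, f: True, l: True}
  {r: False, l: False, f: False}


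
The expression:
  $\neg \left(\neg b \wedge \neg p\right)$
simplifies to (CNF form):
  $b \vee p$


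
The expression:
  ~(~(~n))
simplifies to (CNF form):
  ~n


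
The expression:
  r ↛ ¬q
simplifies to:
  q ∧ r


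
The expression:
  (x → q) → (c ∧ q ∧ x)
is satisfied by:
  {x: True, c: True, q: False}
  {x: True, q: False, c: False}
  {x: True, c: True, q: True}


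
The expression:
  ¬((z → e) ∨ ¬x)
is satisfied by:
  {z: True, x: True, e: False}


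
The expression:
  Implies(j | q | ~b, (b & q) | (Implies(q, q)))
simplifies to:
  True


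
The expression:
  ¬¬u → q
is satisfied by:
  {q: True, u: False}
  {u: False, q: False}
  {u: True, q: True}


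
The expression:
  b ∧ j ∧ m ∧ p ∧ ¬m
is never true.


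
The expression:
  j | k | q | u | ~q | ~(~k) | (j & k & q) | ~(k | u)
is always true.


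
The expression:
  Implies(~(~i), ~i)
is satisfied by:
  {i: False}


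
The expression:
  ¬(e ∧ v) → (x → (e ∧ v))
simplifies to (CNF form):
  (e ∨ ¬x) ∧ (v ∨ ¬x)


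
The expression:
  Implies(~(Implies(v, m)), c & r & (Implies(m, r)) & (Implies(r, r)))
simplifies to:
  m | ~v | (c & r)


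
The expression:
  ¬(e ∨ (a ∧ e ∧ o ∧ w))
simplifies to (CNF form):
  ¬e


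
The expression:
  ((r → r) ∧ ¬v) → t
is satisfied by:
  {t: True, v: True}
  {t: True, v: False}
  {v: True, t: False}


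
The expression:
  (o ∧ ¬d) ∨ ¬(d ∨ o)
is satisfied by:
  {d: False}


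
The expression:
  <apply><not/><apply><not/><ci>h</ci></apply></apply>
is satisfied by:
  {h: True}


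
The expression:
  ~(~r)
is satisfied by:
  {r: True}


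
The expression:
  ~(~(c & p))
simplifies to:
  c & p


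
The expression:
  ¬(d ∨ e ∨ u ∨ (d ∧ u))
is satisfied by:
  {u: False, e: False, d: False}


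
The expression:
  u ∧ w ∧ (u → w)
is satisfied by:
  {u: True, w: True}


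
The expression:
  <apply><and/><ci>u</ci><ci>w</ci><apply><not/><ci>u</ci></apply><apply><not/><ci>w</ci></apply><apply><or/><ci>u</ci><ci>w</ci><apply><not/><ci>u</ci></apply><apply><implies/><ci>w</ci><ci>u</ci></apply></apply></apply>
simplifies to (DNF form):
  <false/>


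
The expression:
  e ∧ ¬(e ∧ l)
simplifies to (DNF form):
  e ∧ ¬l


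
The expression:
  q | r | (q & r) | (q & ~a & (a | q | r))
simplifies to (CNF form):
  q | r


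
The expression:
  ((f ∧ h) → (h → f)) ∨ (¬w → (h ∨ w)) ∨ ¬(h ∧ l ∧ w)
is always true.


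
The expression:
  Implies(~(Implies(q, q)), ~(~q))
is always true.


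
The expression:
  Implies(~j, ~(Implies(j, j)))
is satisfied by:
  {j: True}


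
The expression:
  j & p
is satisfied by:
  {p: True, j: True}


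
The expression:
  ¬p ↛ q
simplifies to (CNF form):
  q ∨ ¬p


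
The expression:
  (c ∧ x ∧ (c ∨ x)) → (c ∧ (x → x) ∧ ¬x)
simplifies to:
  ¬c ∨ ¬x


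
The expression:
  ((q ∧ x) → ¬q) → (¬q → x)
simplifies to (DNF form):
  q ∨ x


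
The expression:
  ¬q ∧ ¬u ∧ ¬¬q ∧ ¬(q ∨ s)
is never true.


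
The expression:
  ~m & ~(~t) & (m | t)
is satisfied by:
  {t: True, m: False}


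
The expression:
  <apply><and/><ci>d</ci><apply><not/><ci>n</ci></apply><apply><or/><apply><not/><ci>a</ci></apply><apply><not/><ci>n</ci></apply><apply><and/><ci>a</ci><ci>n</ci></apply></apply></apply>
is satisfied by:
  {d: True, n: False}


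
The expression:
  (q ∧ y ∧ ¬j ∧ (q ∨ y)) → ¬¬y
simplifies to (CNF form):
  True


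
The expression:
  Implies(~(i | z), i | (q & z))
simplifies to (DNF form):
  i | z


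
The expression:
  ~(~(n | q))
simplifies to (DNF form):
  n | q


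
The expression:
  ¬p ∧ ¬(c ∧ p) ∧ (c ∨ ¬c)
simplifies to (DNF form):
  ¬p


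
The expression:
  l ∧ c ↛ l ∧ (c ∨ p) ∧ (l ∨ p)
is never true.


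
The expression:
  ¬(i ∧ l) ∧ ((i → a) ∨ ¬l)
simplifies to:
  ¬i ∨ ¬l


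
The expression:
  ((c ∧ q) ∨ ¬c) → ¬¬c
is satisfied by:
  {c: True}


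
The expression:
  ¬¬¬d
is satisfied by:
  {d: False}


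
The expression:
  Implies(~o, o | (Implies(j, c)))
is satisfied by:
  {o: True, c: True, j: False}
  {o: True, c: False, j: False}
  {c: True, o: False, j: False}
  {o: False, c: False, j: False}
  {j: True, o: True, c: True}
  {j: True, o: True, c: False}
  {j: True, c: True, o: False}


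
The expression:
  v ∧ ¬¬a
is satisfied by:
  {a: True, v: True}


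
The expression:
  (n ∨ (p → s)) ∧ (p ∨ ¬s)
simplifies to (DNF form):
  (n ∧ ¬s) ∨ (p ∧ s) ∨ (¬p ∧ ¬s)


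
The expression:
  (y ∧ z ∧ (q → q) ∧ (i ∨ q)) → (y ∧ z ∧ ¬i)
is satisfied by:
  {z: False, y: False, i: False}
  {i: True, z: False, y: False}
  {y: True, z: False, i: False}
  {i: True, y: True, z: False}
  {z: True, i: False, y: False}
  {i: True, z: True, y: False}
  {y: True, z: True, i: False}


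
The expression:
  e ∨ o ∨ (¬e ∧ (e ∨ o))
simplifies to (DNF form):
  e ∨ o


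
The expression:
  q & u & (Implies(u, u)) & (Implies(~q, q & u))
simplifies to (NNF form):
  q & u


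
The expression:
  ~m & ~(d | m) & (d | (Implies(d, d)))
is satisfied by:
  {d: False, m: False}


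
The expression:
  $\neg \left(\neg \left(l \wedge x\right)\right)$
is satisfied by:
  {x: True, l: True}


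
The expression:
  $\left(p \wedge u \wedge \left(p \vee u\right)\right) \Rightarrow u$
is always true.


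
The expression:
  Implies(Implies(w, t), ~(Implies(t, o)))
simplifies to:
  (t & ~o) | (w & ~t)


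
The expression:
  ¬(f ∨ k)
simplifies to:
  ¬f ∧ ¬k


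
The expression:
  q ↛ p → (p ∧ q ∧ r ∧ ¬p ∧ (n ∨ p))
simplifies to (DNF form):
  p ∨ ¬q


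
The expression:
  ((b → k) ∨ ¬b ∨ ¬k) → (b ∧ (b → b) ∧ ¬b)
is never true.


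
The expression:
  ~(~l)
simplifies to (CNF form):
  l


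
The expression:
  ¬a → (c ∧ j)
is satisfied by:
  {a: True, j: True, c: True}
  {a: True, j: True, c: False}
  {a: True, c: True, j: False}
  {a: True, c: False, j: False}
  {j: True, c: True, a: False}


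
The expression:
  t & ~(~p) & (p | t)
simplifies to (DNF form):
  p & t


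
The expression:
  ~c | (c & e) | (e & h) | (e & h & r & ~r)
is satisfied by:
  {e: True, c: False}
  {c: False, e: False}
  {c: True, e: True}


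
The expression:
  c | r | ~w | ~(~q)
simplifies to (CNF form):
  c | q | r | ~w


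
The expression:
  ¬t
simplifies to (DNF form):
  ¬t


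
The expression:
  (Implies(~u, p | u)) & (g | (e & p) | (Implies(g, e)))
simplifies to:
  p | u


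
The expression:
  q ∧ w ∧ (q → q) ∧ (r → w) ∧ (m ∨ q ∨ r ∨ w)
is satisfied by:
  {w: True, q: True}


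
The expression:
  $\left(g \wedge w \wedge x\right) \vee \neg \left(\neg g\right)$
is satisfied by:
  {g: True}


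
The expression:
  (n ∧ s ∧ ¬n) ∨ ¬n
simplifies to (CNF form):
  ¬n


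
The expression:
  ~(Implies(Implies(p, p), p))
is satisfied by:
  {p: False}


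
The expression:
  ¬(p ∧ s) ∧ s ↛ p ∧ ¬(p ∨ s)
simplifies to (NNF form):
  False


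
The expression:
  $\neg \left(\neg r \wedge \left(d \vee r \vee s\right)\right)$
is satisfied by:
  {r: True, s: False, d: False}
  {r: True, d: True, s: False}
  {r: True, s: True, d: False}
  {r: True, d: True, s: True}
  {d: False, s: False, r: False}


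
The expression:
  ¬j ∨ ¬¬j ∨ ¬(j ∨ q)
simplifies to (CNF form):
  True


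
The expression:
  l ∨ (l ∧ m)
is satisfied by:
  {l: True}


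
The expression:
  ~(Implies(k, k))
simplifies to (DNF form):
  False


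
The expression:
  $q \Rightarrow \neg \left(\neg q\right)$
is always true.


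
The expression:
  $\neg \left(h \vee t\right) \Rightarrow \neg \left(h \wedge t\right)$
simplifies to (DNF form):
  $\text{True}$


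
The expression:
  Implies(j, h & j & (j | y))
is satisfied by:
  {h: True, j: False}
  {j: False, h: False}
  {j: True, h: True}


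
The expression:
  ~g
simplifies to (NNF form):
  ~g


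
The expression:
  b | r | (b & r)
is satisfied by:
  {r: True, b: True}
  {r: True, b: False}
  {b: True, r: False}


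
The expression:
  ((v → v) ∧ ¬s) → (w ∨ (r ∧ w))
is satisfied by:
  {s: True, w: True}
  {s: True, w: False}
  {w: True, s: False}


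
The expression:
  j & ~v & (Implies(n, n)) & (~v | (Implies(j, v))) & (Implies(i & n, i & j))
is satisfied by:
  {j: True, v: False}


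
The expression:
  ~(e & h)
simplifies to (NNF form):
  ~e | ~h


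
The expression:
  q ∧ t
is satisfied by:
  {t: True, q: True}


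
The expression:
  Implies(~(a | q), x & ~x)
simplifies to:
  a | q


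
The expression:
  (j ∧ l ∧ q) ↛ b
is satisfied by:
  {j: True, q: True, l: True, b: False}


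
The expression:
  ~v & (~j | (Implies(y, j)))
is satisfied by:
  {v: False}


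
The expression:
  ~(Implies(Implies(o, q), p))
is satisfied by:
  {q: True, o: False, p: False}
  {o: False, p: False, q: False}
  {q: True, o: True, p: False}


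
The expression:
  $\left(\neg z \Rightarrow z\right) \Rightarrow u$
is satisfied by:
  {u: True, z: False}
  {z: False, u: False}
  {z: True, u: True}


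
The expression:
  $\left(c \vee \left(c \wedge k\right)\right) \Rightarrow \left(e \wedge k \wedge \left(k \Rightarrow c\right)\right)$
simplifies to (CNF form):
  $\left(e \vee \neg c\right) \wedge \left(k \vee \neg c\right)$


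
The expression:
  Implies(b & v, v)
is always true.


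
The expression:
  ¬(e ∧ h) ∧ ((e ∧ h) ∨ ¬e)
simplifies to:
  ¬e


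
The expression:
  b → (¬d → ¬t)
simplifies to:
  d ∨ ¬b ∨ ¬t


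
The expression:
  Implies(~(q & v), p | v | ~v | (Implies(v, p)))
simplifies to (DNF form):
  True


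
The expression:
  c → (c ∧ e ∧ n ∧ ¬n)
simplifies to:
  ¬c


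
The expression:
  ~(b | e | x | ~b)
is never true.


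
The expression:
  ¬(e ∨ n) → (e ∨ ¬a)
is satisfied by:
  {n: True, e: True, a: False}
  {n: True, e: False, a: False}
  {e: True, n: False, a: False}
  {n: False, e: False, a: False}
  {n: True, a: True, e: True}
  {n: True, a: True, e: False}
  {a: True, e: True, n: False}


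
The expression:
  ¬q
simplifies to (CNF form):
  ¬q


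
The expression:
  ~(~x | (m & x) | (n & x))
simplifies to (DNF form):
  x & ~m & ~n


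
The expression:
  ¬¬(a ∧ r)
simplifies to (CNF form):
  a ∧ r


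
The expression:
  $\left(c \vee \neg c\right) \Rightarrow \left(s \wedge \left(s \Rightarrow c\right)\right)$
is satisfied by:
  {c: True, s: True}


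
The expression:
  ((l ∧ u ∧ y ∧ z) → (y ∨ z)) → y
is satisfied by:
  {y: True}


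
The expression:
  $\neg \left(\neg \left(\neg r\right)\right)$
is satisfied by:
  {r: False}


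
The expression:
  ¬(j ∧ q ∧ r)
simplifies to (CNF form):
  ¬j ∨ ¬q ∨ ¬r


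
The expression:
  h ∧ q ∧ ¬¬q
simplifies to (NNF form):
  h ∧ q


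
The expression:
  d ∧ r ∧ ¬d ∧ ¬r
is never true.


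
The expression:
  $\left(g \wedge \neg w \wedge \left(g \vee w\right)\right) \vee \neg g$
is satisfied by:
  {w: False, g: False}
  {g: True, w: False}
  {w: True, g: False}


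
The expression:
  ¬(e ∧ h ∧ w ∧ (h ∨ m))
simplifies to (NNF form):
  ¬e ∨ ¬h ∨ ¬w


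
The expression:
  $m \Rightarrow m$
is always true.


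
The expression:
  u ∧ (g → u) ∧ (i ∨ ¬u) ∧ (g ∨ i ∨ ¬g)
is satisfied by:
  {i: True, u: True}


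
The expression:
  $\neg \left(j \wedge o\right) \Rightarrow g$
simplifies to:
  $g \vee \left(j \wedge o\right)$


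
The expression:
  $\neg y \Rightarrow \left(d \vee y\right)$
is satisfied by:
  {y: True, d: True}
  {y: True, d: False}
  {d: True, y: False}


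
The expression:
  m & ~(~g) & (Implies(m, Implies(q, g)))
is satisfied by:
  {m: True, g: True}


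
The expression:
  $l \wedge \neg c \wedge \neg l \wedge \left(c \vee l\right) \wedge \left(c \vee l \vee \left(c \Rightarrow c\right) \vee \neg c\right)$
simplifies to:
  $\text{False}$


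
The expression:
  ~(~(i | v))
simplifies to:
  i | v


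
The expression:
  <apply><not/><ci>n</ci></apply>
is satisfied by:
  {n: False}


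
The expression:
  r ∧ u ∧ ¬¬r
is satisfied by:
  {r: True, u: True}


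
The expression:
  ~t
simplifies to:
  ~t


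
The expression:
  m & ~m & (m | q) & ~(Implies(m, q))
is never true.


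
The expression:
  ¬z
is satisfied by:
  {z: False}


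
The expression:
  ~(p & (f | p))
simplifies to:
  ~p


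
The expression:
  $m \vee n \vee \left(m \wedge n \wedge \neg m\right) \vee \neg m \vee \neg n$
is always true.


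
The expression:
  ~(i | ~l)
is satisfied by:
  {l: True, i: False}


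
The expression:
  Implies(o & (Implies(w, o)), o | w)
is always true.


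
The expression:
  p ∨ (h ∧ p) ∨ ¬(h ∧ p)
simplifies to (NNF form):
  True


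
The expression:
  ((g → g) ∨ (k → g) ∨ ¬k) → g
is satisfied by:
  {g: True}


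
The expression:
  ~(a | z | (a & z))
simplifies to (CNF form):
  ~a & ~z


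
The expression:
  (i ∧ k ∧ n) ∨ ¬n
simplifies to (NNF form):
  (i ∧ k) ∨ ¬n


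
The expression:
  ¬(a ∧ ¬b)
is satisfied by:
  {b: True, a: False}
  {a: False, b: False}
  {a: True, b: True}


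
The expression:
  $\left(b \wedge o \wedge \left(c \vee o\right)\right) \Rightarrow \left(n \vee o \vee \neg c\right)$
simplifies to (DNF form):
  $\text{True}$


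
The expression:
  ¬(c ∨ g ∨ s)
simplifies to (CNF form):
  ¬c ∧ ¬g ∧ ¬s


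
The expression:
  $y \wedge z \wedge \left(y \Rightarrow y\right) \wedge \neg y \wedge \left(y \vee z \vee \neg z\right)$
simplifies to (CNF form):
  $\text{False}$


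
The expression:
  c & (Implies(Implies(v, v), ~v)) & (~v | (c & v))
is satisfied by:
  {c: True, v: False}


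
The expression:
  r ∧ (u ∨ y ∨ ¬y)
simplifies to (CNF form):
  r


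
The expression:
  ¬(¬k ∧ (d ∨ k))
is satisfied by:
  {k: True, d: False}
  {d: False, k: False}
  {d: True, k: True}


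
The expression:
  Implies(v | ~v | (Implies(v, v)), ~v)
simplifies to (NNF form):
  ~v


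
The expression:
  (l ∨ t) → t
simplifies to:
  t ∨ ¬l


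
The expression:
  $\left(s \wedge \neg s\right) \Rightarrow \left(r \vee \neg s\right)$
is always true.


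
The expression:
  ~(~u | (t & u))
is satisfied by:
  {u: True, t: False}


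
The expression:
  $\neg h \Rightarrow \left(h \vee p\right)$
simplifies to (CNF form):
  $h \vee p$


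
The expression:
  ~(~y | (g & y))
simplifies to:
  y & ~g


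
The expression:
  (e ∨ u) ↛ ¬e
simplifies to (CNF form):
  e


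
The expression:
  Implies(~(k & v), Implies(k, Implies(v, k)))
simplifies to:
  True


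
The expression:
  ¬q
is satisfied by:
  {q: False}


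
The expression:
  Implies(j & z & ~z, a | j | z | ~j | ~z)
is always true.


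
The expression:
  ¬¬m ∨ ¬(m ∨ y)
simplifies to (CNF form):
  m ∨ ¬y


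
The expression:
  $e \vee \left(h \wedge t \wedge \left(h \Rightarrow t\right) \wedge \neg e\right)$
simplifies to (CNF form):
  $\left(e \vee h\right) \wedge \left(e \vee t\right)$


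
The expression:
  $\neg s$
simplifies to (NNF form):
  $\neg s$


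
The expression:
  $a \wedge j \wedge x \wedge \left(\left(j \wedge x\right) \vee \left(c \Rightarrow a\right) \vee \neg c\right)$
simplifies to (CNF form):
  $a \wedge j \wedge x$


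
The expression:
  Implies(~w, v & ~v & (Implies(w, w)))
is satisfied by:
  {w: True}


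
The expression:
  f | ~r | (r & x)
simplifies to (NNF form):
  f | x | ~r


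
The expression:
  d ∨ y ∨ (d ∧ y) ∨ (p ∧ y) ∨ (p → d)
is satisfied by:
  {y: True, d: True, p: False}
  {y: True, p: False, d: False}
  {d: True, p: False, y: False}
  {d: False, p: False, y: False}
  {y: True, d: True, p: True}
  {y: True, p: True, d: False}
  {d: True, p: True, y: False}


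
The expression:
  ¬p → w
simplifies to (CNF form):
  p ∨ w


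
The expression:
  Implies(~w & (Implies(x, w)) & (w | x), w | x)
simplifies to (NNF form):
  True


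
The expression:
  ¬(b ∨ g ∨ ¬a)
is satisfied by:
  {a: True, g: False, b: False}


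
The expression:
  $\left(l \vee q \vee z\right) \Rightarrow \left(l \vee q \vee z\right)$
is always true.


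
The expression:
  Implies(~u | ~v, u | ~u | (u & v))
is always true.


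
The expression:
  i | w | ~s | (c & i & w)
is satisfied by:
  {i: True, w: True, s: False}
  {i: True, s: False, w: False}
  {w: True, s: False, i: False}
  {w: False, s: False, i: False}
  {i: True, w: True, s: True}
  {i: True, s: True, w: False}
  {w: True, s: True, i: False}


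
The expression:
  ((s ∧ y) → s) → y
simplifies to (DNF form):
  y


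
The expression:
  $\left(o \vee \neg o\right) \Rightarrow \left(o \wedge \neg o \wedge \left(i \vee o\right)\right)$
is never true.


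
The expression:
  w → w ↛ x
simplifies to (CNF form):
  ¬w ∨ ¬x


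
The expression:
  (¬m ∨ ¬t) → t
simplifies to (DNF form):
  t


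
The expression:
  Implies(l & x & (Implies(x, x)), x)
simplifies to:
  True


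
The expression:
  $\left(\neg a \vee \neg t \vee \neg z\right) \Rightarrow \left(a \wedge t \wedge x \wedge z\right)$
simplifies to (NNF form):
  $a \wedge t \wedge z$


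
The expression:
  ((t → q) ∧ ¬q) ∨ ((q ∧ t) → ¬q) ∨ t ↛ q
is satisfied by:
  {t: False, q: False}
  {q: True, t: False}
  {t: True, q: False}


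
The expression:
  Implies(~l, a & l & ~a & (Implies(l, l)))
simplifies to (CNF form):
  l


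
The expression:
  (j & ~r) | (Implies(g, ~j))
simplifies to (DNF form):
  ~g | ~j | ~r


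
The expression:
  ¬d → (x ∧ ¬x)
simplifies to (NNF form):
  d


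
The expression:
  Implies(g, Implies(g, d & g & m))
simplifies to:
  ~g | (d & m)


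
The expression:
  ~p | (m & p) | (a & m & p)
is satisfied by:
  {m: True, p: False}
  {p: False, m: False}
  {p: True, m: True}


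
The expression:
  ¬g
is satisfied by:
  {g: False}


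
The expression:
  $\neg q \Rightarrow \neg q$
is always true.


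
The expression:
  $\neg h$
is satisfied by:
  {h: False}


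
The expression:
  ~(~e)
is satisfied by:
  {e: True}


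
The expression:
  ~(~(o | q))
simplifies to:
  o | q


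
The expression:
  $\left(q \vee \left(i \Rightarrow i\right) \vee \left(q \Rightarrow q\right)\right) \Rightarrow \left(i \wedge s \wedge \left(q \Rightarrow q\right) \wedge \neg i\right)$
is never true.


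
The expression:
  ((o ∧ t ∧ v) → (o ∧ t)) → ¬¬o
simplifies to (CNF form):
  o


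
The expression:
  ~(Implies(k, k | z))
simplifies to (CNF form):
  False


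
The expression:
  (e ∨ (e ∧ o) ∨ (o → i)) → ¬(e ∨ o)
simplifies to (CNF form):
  ¬e ∧ (¬i ∨ ¬o)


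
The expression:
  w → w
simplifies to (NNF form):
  True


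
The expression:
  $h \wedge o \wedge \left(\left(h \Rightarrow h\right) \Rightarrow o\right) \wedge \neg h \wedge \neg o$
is never true.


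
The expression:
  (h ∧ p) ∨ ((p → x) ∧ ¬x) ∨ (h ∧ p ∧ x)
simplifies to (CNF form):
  (h ∨ ¬p) ∧ (h ∨ ¬x) ∧ (p ∨ ¬p) ∧ (p ∨ ¬x)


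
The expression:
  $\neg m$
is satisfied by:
  {m: False}


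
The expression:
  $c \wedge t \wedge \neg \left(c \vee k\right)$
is never true.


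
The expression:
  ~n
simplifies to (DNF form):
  ~n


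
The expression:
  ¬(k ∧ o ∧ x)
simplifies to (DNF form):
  ¬k ∨ ¬o ∨ ¬x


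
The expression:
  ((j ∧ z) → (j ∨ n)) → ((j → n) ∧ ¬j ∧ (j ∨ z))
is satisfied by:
  {z: True, j: False}


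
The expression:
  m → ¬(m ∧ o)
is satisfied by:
  {m: False, o: False}
  {o: True, m: False}
  {m: True, o: False}


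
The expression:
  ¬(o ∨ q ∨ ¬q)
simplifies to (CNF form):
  False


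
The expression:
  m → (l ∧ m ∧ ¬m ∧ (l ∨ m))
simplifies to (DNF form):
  ¬m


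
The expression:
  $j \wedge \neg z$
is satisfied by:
  {j: True, z: False}


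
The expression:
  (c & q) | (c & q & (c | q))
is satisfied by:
  {c: True, q: True}


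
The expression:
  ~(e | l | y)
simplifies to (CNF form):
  ~e & ~l & ~y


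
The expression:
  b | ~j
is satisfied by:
  {b: True, j: False}
  {j: False, b: False}
  {j: True, b: True}


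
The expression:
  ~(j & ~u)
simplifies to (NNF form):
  u | ~j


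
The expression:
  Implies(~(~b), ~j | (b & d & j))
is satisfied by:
  {d: True, b: False, j: False}
  {d: False, b: False, j: False}
  {j: True, d: True, b: False}
  {j: True, d: False, b: False}
  {b: True, d: True, j: False}
  {b: True, d: False, j: False}
  {b: True, j: True, d: True}


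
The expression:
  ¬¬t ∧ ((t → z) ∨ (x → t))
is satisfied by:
  {t: True}


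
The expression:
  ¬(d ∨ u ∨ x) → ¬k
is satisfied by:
  {x: True, d: True, u: True, k: False}
  {x: True, d: True, k: False, u: False}
  {x: True, u: True, k: False, d: False}
  {x: True, k: False, u: False, d: False}
  {d: True, u: True, k: False, x: False}
  {d: True, k: False, u: False, x: False}
  {u: True, d: False, k: False, x: False}
  {d: False, k: False, u: False, x: False}
  {d: True, x: True, k: True, u: True}
  {d: True, x: True, k: True, u: False}
  {x: True, k: True, u: True, d: False}
  {x: True, k: True, d: False, u: False}
  {u: True, k: True, d: True, x: False}
  {k: True, d: True, x: False, u: False}
  {k: True, u: True, x: False, d: False}


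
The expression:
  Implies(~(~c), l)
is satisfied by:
  {l: True, c: False}
  {c: False, l: False}
  {c: True, l: True}


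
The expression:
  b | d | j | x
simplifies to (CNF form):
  b | d | j | x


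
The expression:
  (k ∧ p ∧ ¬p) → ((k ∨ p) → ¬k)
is always true.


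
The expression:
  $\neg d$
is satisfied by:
  {d: False}


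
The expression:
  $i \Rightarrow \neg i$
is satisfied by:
  {i: False}


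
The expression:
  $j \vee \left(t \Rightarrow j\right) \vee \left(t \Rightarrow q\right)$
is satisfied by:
  {q: True, j: True, t: False}
  {q: True, j: False, t: False}
  {j: True, q: False, t: False}
  {q: False, j: False, t: False}
  {q: True, t: True, j: True}
  {q: True, t: True, j: False}
  {t: True, j: True, q: False}


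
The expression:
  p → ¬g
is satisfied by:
  {p: False, g: False}
  {g: True, p: False}
  {p: True, g: False}


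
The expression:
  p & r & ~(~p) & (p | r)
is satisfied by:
  {r: True, p: True}


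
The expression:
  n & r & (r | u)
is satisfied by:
  {r: True, n: True}


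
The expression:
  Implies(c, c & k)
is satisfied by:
  {k: True, c: False}
  {c: False, k: False}
  {c: True, k: True}


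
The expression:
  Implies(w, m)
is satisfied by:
  {m: True, w: False}
  {w: False, m: False}
  {w: True, m: True}


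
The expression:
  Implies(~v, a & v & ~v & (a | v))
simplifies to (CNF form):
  v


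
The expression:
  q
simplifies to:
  q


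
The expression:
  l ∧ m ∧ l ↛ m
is never true.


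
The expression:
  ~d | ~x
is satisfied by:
  {d: False, x: False}
  {x: True, d: False}
  {d: True, x: False}


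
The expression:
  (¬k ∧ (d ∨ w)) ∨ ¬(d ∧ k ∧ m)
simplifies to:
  ¬d ∨ ¬k ∨ ¬m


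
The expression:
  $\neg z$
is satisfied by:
  {z: False}


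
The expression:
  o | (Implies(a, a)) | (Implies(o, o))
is always true.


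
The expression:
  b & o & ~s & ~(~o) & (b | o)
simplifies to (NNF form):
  b & o & ~s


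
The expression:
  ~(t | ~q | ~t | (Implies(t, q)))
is never true.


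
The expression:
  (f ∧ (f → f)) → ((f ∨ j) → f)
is always true.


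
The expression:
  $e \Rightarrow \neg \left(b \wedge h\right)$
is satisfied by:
  {h: False, e: False, b: False}
  {b: True, h: False, e: False}
  {e: True, h: False, b: False}
  {b: True, e: True, h: False}
  {h: True, b: False, e: False}
  {b: True, h: True, e: False}
  {e: True, h: True, b: False}


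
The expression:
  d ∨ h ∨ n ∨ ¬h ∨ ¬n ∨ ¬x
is always true.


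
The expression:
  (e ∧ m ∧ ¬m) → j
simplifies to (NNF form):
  True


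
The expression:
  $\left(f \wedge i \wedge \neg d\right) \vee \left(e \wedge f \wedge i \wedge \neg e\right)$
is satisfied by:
  {i: True, f: True, d: False}


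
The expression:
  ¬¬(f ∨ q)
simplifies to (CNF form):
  f ∨ q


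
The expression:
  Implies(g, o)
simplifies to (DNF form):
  o | ~g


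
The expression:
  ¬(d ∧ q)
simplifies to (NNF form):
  ¬d ∨ ¬q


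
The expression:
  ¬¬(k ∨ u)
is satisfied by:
  {k: True, u: True}
  {k: True, u: False}
  {u: True, k: False}


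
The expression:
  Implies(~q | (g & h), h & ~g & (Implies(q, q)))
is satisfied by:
  {q: True, h: False, g: False}
  {q: True, g: True, h: False}
  {q: True, h: True, g: False}
  {h: True, g: False, q: False}


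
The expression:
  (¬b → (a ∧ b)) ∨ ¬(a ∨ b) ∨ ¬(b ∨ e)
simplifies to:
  b ∨ ¬a ∨ ¬e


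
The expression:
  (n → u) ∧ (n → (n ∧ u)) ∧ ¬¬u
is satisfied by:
  {u: True}


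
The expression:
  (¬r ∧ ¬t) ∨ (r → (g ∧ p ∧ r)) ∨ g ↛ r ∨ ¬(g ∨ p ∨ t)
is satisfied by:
  {p: True, g: True, t: False, r: False}
  {p: True, g: True, t: True, r: False}
  {p: True, t: False, g: False, r: False}
  {p: True, t: True, g: False, r: False}
  {g: True, t: False, p: False, r: False}
  {g: True, t: True, p: False, r: False}
  {t: False, p: False, g: False, r: False}
  {t: True, p: False, g: False, r: False}
  {r: True, t: False, g: True, p: True}
  {r: True, p: True, g: True, t: True}
  {r: True, t: False, g: False, p: False}


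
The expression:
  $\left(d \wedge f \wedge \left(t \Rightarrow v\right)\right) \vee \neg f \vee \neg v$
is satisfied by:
  {d: True, v: False, f: False}
  {v: False, f: False, d: False}
  {f: True, d: True, v: False}
  {f: True, v: False, d: False}
  {d: True, v: True, f: False}
  {v: True, d: False, f: False}
  {f: True, v: True, d: True}


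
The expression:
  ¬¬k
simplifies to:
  k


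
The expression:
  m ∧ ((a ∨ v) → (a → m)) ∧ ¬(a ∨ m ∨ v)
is never true.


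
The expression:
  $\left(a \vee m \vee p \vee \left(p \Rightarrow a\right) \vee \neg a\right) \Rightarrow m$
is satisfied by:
  {m: True}


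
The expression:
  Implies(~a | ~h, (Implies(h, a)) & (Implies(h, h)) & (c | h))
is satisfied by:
  {a: True, c: True, h: False}
  {c: True, h: False, a: False}
  {a: True, h: True, c: True}
  {a: True, h: True, c: False}


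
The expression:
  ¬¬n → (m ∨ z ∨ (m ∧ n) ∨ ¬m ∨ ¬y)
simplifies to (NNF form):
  True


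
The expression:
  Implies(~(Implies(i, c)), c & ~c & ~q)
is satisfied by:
  {c: True, i: False}
  {i: False, c: False}
  {i: True, c: True}


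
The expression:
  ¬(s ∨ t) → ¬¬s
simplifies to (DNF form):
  s ∨ t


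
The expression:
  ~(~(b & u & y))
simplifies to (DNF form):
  b & u & y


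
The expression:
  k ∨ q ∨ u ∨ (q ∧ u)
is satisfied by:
  {k: True, q: True, u: True}
  {k: True, q: True, u: False}
  {k: True, u: True, q: False}
  {k: True, u: False, q: False}
  {q: True, u: True, k: False}
  {q: True, u: False, k: False}
  {u: True, q: False, k: False}


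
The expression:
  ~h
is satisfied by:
  {h: False}


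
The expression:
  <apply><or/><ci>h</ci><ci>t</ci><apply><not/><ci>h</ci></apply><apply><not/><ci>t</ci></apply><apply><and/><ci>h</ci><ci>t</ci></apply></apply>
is always true.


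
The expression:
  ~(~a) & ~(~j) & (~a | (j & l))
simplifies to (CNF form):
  a & j & l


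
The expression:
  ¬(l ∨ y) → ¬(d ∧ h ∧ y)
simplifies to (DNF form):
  True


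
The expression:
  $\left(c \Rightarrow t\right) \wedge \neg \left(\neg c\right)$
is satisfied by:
  {t: True, c: True}


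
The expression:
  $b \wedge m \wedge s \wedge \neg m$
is never true.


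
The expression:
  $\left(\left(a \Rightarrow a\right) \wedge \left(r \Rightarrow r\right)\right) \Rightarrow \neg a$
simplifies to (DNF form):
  $\neg a$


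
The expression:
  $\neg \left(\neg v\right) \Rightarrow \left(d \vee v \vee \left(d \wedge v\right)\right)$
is always true.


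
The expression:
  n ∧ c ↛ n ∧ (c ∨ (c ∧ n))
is never true.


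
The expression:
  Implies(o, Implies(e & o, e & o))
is always true.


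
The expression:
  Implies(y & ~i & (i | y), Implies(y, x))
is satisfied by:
  {i: True, x: True, y: False}
  {i: True, y: False, x: False}
  {x: True, y: False, i: False}
  {x: False, y: False, i: False}
  {i: True, x: True, y: True}
  {i: True, y: True, x: False}
  {x: True, y: True, i: False}


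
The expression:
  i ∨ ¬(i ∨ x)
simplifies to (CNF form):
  i ∨ ¬x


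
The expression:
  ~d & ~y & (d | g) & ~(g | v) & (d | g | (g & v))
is never true.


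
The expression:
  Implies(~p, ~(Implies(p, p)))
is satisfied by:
  {p: True}


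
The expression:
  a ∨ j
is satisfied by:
  {a: True, j: True}
  {a: True, j: False}
  {j: True, a: False}


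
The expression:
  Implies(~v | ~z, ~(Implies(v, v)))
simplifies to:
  v & z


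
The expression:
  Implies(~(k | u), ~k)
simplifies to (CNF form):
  True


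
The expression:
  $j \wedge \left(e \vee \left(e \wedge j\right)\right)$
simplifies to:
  $e \wedge j$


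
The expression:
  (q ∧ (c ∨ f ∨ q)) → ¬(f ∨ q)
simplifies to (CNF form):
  ¬q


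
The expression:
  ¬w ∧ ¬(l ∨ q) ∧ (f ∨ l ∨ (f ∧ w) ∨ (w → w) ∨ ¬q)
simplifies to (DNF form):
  ¬l ∧ ¬q ∧ ¬w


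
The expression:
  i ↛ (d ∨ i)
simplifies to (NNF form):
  False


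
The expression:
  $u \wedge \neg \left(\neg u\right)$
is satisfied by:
  {u: True}


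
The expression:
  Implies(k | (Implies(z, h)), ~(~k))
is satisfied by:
  {k: True, z: True, h: False}
  {k: True, z: False, h: False}
  {k: True, h: True, z: True}
  {k: True, h: True, z: False}
  {z: True, h: False, k: False}


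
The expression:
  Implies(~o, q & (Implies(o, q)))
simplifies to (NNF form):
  o | q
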